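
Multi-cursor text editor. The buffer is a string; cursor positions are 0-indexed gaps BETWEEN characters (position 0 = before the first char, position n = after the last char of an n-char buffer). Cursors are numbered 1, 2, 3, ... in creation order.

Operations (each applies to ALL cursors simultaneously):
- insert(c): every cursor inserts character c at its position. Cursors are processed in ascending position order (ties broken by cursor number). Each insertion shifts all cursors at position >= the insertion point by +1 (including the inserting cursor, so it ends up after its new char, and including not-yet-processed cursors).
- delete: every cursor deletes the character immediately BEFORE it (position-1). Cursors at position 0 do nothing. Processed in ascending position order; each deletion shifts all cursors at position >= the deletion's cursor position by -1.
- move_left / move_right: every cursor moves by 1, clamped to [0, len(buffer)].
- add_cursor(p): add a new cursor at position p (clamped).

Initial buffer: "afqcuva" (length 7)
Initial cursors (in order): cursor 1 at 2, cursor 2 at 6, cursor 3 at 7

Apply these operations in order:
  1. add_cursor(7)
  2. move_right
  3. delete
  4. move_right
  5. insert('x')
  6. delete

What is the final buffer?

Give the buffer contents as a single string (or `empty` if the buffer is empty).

Answer: afc

Derivation:
After op 1 (add_cursor(7)): buffer="afqcuva" (len 7), cursors c1@2 c2@6 c3@7 c4@7, authorship .......
After op 2 (move_right): buffer="afqcuva" (len 7), cursors c1@3 c2@7 c3@7 c4@7, authorship .......
After op 3 (delete): buffer="afc" (len 3), cursors c1@2 c2@3 c3@3 c4@3, authorship ...
After op 4 (move_right): buffer="afc" (len 3), cursors c1@3 c2@3 c3@3 c4@3, authorship ...
After op 5 (insert('x')): buffer="afcxxxx" (len 7), cursors c1@7 c2@7 c3@7 c4@7, authorship ...1234
After op 6 (delete): buffer="afc" (len 3), cursors c1@3 c2@3 c3@3 c4@3, authorship ...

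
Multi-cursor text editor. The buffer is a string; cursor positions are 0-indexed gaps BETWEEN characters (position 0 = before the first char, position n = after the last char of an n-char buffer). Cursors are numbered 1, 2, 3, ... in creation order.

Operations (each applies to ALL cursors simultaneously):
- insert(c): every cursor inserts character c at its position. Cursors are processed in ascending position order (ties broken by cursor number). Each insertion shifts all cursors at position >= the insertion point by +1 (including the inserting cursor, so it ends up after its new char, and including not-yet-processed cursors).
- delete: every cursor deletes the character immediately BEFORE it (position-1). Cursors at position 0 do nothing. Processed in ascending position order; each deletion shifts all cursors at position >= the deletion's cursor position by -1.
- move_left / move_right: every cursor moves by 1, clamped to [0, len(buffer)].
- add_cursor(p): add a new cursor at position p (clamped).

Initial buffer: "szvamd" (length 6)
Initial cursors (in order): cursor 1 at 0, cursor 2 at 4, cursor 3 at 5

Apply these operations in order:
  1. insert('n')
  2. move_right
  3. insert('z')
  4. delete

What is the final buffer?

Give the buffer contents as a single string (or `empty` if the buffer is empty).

Answer: nszvanmnd

Derivation:
After op 1 (insert('n')): buffer="nszvanmnd" (len 9), cursors c1@1 c2@6 c3@8, authorship 1....2.3.
After op 2 (move_right): buffer="nszvanmnd" (len 9), cursors c1@2 c2@7 c3@9, authorship 1....2.3.
After op 3 (insert('z')): buffer="nszzvanmzndz" (len 12), cursors c1@3 c2@9 c3@12, authorship 1.1...2.23.3
After op 4 (delete): buffer="nszvanmnd" (len 9), cursors c1@2 c2@7 c3@9, authorship 1....2.3.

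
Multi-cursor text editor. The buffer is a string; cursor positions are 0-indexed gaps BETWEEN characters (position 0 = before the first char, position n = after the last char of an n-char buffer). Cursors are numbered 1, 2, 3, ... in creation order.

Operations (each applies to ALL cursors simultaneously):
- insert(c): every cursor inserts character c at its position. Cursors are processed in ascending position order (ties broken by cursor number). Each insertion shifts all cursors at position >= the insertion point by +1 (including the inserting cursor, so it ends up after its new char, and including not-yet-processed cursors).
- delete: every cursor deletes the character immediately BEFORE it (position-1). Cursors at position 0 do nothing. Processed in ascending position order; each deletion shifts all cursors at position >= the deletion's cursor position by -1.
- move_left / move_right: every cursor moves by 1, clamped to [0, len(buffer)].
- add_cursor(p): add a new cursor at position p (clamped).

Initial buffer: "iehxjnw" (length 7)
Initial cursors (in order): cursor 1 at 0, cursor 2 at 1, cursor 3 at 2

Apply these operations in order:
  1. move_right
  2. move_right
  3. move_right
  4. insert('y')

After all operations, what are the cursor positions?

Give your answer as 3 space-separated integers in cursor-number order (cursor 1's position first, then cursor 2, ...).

After op 1 (move_right): buffer="iehxjnw" (len 7), cursors c1@1 c2@2 c3@3, authorship .......
After op 2 (move_right): buffer="iehxjnw" (len 7), cursors c1@2 c2@3 c3@4, authorship .......
After op 3 (move_right): buffer="iehxjnw" (len 7), cursors c1@3 c2@4 c3@5, authorship .......
After op 4 (insert('y')): buffer="iehyxyjynw" (len 10), cursors c1@4 c2@6 c3@8, authorship ...1.2.3..

Answer: 4 6 8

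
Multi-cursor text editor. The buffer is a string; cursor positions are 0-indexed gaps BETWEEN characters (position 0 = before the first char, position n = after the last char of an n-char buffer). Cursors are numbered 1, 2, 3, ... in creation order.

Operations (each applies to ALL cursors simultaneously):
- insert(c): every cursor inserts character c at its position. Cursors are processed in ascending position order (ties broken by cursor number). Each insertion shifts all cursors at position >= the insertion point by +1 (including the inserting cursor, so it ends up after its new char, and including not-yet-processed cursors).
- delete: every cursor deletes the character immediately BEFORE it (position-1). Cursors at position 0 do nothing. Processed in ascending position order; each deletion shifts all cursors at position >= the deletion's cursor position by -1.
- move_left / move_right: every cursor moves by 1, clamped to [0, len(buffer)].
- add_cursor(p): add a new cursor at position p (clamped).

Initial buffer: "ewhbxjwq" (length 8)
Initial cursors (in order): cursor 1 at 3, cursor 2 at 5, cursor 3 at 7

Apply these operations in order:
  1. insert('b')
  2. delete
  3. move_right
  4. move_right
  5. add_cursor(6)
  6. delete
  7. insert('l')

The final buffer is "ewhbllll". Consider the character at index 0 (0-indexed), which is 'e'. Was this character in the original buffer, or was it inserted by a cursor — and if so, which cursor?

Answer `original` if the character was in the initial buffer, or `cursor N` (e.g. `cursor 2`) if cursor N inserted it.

After op 1 (insert('b')): buffer="ewhbbxbjwbq" (len 11), cursors c1@4 c2@7 c3@10, authorship ...1..2..3.
After op 2 (delete): buffer="ewhbxjwq" (len 8), cursors c1@3 c2@5 c3@7, authorship ........
After op 3 (move_right): buffer="ewhbxjwq" (len 8), cursors c1@4 c2@6 c3@8, authorship ........
After op 4 (move_right): buffer="ewhbxjwq" (len 8), cursors c1@5 c2@7 c3@8, authorship ........
After op 5 (add_cursor(6)): buffer="ewhbxjwq" (len 8), cursors c1@5 c4@6 c2@7 c3@8, authorship ........
After op 6 (delete): buffer="ewhb" (len 4), cursors c1@4 c2@4 c3@4 c4@4, authorship ....
After op 7 (insert('l')): buffer="ewhbllll" (len 8), cursors c1@8 c2@8 c3@8 c4@8, authorship ....1234
Authorship (.=original, N=cursor N): . . . . 1 2 3 4
Index 0: author = original

Answer: original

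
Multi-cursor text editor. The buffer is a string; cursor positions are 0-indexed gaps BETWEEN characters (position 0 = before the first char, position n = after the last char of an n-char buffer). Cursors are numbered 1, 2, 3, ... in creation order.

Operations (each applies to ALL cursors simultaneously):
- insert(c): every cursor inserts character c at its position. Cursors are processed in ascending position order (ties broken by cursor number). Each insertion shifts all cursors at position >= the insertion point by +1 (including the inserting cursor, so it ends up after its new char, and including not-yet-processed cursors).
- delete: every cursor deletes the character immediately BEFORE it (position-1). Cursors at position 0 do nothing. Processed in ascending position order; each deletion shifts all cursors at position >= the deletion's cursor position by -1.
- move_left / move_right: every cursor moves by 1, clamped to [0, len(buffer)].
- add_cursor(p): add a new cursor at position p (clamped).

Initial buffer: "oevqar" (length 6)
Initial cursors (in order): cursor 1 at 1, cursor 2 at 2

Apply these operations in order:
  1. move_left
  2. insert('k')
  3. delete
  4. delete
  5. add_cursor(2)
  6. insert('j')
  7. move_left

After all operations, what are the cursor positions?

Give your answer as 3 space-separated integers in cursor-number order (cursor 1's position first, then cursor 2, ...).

After op 1 (move_left): buffer="oevqar" (len 6), cursors c1@0 c2@1, authorship ......
After op 2 (insert('k')): buffer="kokevqar" (len 8), cursors c1@1 c2@3, authorship 1.2.....
After op 3 (delete): buffer="oevqar" (len 6), cursors c1@0 c2@1, authorship ......
After op 4 (delete): buffer="evqar" (len 5), cursors c1@0 c2@0, authorship .....
After op 5 (add_cursor(2)): buffer="evqar" (len 5), cursors c1@0 c2@0 c3@2, authorship .....
After op 6 (insert('j')): buffer="jjevjqar" (len 8), cursors c1@2 c2@2 c3@5, authorship 12..3...
After op 7 (move_left): buffer="jjevjqar" (len 8), cursors c1@1 c2@1 c3@4, authorship 12..3...

Answer: 1 1 4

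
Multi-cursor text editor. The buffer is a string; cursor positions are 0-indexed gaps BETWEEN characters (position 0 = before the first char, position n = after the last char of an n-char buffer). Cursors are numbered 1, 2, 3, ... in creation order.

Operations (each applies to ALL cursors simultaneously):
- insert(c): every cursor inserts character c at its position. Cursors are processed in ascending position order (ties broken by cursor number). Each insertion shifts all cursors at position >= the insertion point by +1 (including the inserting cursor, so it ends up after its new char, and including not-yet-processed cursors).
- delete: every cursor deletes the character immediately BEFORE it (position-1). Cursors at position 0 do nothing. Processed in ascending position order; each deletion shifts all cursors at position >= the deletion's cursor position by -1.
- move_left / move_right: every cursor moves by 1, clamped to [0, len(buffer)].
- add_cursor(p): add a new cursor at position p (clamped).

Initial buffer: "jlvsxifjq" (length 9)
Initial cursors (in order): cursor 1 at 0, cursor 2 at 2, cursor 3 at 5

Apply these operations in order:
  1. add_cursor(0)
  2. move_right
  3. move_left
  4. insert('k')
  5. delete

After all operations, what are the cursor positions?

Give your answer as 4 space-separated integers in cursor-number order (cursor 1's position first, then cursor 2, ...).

After op 1 (add_cursor(0)): buffer="jlvsxifjq" (len 9), cursors c1@0 c4@0 c2@2 c3@5, authorship .........
After op 2 (move_right): buffer="jlvsxifjq" (len 9), cursors c1@1 c4@1 c2@3 c3@6, authorship .........
After op 3 (move_left): buffer="jlvsxifjq" (len 9), cursors c1@0 c4@0 c2@2 c3@5, authorship .........
After op 4 (insert('k')): buffer="kkjlkvsxkifjq" (len 13), cursors c1@2 c4@2 c2@5 c3@9, authorship 14..2...3....
After op 5 (delete): buffer="jlvsxifjq" (len 9), cursors c1@0 c4@0 c2@2 c3@5, authorship .........

Answer: 0 2 5 0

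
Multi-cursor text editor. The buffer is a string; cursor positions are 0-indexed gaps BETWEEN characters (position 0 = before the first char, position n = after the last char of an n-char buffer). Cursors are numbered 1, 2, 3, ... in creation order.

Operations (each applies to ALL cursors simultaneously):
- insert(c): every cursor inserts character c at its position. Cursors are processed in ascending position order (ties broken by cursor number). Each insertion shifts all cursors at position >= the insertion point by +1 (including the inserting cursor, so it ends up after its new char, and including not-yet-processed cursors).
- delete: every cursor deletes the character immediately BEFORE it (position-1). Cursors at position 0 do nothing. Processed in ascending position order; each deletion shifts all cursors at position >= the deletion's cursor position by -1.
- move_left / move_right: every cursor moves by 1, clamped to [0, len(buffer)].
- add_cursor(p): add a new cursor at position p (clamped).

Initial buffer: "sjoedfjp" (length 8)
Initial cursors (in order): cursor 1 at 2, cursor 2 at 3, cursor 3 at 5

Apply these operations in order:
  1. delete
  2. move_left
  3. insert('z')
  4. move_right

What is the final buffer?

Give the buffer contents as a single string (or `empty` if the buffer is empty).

Answer: zzszefjp

Derivation:
After op 1 (delete): buffer="sefjp" (len 5), cursors c1@1 c2@1 c3@2, authorship .....
After op 2 (move_left): buffer="sefjp" (len 5), cursors c1@0 c2@0 c3@1, authorship .....
After op 3 (insert('z')): buffer="zzszefjp" (len 8), cursors c1@2 c2@2 c3@4, authorship 12.3....
After op 4 (move_right): buffer="zzszefjp" (len 8), cursors c1@3 c2@3 c3@5, authorship 12.3....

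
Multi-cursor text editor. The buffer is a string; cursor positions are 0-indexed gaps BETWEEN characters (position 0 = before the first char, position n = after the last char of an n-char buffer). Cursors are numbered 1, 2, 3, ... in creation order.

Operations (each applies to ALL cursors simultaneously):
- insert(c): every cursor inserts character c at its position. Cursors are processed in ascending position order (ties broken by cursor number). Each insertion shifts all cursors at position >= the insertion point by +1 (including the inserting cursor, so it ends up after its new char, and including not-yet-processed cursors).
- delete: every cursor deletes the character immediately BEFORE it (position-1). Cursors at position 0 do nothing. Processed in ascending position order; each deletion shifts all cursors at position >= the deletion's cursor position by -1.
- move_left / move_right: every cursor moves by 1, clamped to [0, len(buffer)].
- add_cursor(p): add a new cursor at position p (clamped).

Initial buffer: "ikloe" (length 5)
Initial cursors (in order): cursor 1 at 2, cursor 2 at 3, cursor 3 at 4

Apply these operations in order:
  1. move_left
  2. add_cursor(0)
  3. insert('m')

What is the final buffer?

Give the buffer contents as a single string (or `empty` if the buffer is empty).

After op 1 (move_left): buffer="ikloe" (len 5), cursors c1@1 c2@2 c3@3, authorship .....
After op 2 (add_cursor(0)): buffer="ikloe" (len 5), cursors c4@0 c1@1 c2@2 c3@3, authorship .....
After op 3 (insert('m')): buffer="mimkmlmoe" (len 9), cursors c4@1 c1@3 c2@5 c3@7, authorship 4.1.2.3..

Answer: mimkmlmoe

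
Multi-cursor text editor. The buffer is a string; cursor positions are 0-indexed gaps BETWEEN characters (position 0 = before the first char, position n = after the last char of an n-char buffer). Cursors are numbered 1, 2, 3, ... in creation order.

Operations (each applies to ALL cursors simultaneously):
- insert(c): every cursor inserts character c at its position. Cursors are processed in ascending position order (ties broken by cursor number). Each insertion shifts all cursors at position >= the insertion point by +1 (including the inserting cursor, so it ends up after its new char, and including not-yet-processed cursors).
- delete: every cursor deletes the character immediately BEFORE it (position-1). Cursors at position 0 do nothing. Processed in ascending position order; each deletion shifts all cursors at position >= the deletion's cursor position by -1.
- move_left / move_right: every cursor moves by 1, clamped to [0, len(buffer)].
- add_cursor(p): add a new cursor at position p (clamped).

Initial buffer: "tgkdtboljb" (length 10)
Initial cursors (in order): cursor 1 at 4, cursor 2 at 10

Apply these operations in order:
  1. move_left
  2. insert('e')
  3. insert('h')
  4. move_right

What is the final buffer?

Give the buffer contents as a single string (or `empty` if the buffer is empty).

Answer: tgkehdtboljehb

Derivation:
After op 1 (move_left): buffer="tgkdtboljb" (len 10), cursors c1@3 c2@9, authorship ..........
After op 2 (insert('e')): buffer="tgkedtboljeb" (len 12), cursors c1@4 c2@11, authorship ...1......2.
After op 3 (insert('h')): buffer="tgkehdtboljehb" (len 14), cursors c1@5 c2@13, authorship ...11......22.
After op 4 (move_right): buffer="tgkehdtboljehb" (len 14), cursors c1@6 c2@14, authorship ...11......22.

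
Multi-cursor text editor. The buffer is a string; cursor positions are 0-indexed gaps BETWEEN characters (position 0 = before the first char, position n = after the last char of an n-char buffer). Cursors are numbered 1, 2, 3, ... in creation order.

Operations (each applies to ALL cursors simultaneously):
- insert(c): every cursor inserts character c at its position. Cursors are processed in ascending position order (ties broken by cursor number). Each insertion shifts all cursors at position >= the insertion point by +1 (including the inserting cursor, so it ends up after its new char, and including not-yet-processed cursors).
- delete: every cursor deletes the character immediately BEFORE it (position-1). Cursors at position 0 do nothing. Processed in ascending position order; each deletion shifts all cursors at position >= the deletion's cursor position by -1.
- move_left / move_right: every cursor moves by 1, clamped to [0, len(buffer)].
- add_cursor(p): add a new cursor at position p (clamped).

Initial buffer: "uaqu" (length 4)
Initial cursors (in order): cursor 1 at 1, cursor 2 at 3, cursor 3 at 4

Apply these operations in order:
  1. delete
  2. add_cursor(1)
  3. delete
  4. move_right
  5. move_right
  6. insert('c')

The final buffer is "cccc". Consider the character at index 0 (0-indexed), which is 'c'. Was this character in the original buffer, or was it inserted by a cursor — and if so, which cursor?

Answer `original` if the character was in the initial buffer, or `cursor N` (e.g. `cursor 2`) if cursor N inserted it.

Answer: cursor 1

Derivation:
After op 1 (delete): buffer="a" (len 1), cursors c1@0 c2@1 c3@1, authorship .
After op 2 (add_cursor(1)): buffer="a" (len 1), cursors c1@0 c2@1 c3@1 c4@1, authorship .
After op 3 (delete): buffer="" (len 0), cursors c1@0 c2@0 c3@0 c4@0, authorship 
After op 4 (move_right): buffer="" (len 0), cursors c1@0 c2@0 c3@0 c4@0, authorship 
After op 5 (move_right): buffer="" (len 0), cursors c1@0 c2@0 c3@0 c4@0, authorship 
After op 6 (insert('c')): buffer="cccc" (len 4), cursors c1@4 c2@4 c3@4 c4@4, authorship 1234
Authorship (.=original, N=cursor N): 1 2 3 4
Index 0: author = 1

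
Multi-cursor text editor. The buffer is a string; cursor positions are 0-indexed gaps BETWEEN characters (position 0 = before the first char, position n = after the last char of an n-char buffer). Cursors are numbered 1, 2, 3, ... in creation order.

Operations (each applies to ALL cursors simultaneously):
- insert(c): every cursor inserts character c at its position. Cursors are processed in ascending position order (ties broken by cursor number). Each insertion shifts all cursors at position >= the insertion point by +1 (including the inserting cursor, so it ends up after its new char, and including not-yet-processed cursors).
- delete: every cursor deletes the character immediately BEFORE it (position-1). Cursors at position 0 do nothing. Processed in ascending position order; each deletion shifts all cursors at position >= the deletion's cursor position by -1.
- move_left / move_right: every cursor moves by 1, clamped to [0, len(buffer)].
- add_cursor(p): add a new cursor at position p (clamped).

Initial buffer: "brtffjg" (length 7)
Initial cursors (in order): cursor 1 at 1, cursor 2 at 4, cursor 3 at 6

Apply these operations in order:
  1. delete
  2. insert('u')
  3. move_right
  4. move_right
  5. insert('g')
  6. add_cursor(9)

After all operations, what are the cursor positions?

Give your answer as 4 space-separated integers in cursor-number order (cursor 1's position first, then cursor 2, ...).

After op 1 (delete): buffer="rtfg" (len 4), cursors c1@0 c2@2 c3@3, authorship ....
After op 2 (insert('u')): buffer="urtufug" (len 7), cursors c1@1 c2@4 c3@6, authorship 1..2.3.
After op 3 (move_right): buffer="urtufug" (len 7), cursors c1@2 c2@5 c3@7, authorship 1..2.3.
After op 4 (move_right): buffer="urtufug" (len 7), cursors c1@3 c2@6 c3@7, authorship 1..2.3.
After op 5 (insert('g')): buffer="urtgufuggg" (len 10), cursors c1@4 c2@8 c3@10, authorship 1..12.32.3
After op 6 (add_cursor(9)): buffer="urtgufuggg" (len 10), cursors c1@4 c2@8 c4@9 c3@10, authorship 1..12.32.3

Answer: 4 8 10 9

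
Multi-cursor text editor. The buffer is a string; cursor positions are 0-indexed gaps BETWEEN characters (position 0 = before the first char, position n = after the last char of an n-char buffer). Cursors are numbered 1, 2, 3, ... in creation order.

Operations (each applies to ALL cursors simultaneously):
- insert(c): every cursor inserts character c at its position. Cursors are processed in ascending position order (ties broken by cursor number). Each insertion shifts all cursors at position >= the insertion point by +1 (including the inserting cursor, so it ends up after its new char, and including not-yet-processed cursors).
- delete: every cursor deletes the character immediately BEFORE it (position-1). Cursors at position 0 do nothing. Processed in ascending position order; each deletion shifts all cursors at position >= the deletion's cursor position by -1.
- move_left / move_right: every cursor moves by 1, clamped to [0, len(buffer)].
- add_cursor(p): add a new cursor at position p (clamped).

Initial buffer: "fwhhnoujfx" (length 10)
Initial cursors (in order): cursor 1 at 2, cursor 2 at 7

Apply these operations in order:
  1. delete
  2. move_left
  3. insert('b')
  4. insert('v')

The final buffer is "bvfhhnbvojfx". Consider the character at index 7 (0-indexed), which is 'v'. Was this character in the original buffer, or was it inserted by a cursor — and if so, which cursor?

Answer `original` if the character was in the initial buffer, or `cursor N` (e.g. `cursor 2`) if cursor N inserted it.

After op 1 (delete): buffer="fhhnojfx" (len 8), cursors c1@1 c2@5, authorship ........
After op 2 (move_left): buffer="fhhnojfx" (len 8), cursors c1@0 c2@4, authorship ........
After op 3 (insert('b')): buffer="bfhhnbojfx" (len 10), cursors c1@1 c2@6, authorship 1....2....
After op 4 (insert('v')): buffer="bvfhhnbvojfx" (len 12), cursors c1@2 c2@8, authorship 11....22....
Authorship (.=original, N=cursor N): 1 1 . . . . 2 2 . . . .
Index 7: author = 2

Answer: cursor 2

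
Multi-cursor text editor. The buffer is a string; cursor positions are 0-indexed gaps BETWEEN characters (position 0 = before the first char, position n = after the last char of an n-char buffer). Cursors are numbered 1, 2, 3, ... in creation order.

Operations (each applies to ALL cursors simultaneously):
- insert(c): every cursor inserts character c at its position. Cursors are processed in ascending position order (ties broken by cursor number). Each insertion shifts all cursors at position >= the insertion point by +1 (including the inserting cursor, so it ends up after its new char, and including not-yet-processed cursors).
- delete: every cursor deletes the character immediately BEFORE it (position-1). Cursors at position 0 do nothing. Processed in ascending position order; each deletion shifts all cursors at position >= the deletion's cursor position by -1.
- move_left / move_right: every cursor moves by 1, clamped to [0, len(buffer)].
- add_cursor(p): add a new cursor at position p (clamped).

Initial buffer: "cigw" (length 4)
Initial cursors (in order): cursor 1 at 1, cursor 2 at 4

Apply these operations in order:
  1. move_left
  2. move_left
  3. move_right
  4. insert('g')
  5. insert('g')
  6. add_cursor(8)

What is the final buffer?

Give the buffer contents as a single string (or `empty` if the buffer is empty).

Answer: cggigggw

Derivation:
After op 1 (move_left): buffer="cigw" (len 4), cursors c1@0 c2@3, authorship ....
After op 2 (move_left): buffer="cigw" (len 4), cursors c1@0 c2@2, authorship ....
After op 3 (move_right): buffer="cigw" (len 4), cursors c1@1 c2@3, authorship ....
After op 4 (insert('g')): buffer="cgiggw" (len 6), cursors c1@2 c2@5, authorship .1..2.
After op 5 (insert('g')): buffer="cggigggw" (len 8), cursors c1@3 c2@7, authorship .11..22.
After op 6 (add_cursor(8)): buffer="cggigggw" (len 8), cursors c1@3 c2@7 c3@8, authorship .11..22.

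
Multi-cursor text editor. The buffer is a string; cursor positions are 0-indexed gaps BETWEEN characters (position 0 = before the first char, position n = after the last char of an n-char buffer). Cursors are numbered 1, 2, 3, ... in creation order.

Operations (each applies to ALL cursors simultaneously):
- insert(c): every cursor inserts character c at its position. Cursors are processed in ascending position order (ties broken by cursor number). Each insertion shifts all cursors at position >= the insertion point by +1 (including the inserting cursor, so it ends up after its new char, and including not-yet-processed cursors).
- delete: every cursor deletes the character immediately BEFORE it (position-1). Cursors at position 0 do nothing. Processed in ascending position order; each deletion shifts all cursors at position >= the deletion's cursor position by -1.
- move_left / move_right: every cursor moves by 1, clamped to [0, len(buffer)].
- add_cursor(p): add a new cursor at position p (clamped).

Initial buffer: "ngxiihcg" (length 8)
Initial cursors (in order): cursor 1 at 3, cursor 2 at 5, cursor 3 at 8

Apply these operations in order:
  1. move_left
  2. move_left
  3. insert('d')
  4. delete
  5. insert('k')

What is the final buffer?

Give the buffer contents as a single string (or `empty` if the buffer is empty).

After op 1 (move_left): buffer="ngxiihcg" (len 8), cursors c1@2 c2@4 c3@7, authorship ........
After op 2 (move_left): buffer="ngxiihcg" (len 8), cursors c1@1 c2@3 c3@6, authorship ........
After op 3 (insert('d')): buffer="ndgxdiihdcg" (len 11), cursors c1@2 c2@5 c3@9, authorship .1..2...3..
After op 4 (delete): buffer="ngxiihcg" (len 8), cursors c1@1 c2@3 c3@6, authorship ........
After op 5 (insert('k')): buffer="nkgxkiihkcg" (len 11), cursors c1@2 c2@5 c3@9, authorship .1..2...3..

Answer: nkgxkiihkcg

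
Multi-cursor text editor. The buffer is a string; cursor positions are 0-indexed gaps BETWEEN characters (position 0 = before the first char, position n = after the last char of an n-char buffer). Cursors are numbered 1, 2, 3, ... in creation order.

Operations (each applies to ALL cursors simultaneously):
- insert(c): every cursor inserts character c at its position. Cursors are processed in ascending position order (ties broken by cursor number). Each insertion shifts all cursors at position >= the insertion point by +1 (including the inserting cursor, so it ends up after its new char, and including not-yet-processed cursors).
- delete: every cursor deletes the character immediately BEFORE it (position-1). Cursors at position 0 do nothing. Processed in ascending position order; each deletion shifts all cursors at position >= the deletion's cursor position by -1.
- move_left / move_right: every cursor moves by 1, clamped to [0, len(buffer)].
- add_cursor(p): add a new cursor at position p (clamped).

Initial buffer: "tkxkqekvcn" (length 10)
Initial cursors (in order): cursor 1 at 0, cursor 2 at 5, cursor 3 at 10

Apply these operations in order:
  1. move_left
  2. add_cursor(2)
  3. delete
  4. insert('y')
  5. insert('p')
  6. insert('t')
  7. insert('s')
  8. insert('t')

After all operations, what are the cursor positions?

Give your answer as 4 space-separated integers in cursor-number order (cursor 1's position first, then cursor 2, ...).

After op 1 (move_left): buffer="tkxkqekvcn" (len 10), cursors c1@0 c2@4 c3@9, authorship ..........
After op 2 (add_cursor(2)): buffer="tkxkqekvcn" (len 10), cursors c1@0 c4@2 c2@4 c3@9, authorship ..........
After op 3 (delete): buffer="txqekvn" (len 7), cursors c1@0 c4@1 c2@2 c3@6, authorship .......
After op 4 (insert('y')): buffer="ytyxyqekvyn" (len 11), cursors c1@1 c4@3 c2@5 c3@10, authorship 1.4.2....3.
After op 5 (insert('p')): buffer="yptypxypqekvypn" (len 15), cursors c1@2 c4@5 c2@8 c3@14, authorship 11.44.22....33.
After op 6 (insert('t')): buffer="ypttyptxyptqekvyptn" (len 19), cursors c1@3 c4@7 c2@11 c3@18, authorship 111.444.222....333.
After op 7 (insert('s')): buffer="yptstyptsxyptsqekvyptsn" (len 23), cursors c1@4 c4@9 c2@14 c3@22, authorship 1111.4444.2222....3333.
After op 8 (insert('t')): buffer="yptsttyptstxyptstqekvyptstn" (len 27), cursors c1@5 c4@11 c2@17 c3@26, authorship 11111.44444.22222....33333.

Answer: 5 17 26 11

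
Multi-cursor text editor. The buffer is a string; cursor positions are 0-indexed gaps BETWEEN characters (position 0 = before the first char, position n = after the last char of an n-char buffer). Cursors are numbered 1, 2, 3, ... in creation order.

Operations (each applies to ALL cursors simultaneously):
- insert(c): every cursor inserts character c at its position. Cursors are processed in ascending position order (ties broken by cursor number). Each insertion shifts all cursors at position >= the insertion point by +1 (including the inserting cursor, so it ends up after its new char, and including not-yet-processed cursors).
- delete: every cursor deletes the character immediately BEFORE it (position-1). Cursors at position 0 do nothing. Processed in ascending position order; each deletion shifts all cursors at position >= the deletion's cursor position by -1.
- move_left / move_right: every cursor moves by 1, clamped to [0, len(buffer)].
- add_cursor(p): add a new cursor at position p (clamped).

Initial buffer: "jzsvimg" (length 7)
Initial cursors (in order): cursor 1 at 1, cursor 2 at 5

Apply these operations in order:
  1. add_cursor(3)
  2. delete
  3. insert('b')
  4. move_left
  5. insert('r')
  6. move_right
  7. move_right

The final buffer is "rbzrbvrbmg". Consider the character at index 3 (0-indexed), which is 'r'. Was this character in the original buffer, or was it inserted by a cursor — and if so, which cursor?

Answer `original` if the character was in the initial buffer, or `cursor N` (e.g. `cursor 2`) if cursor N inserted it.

Answer: cursor 3

Derivation:
After op 1 (add_cursor(3)): buffer="jzsvimg" (len 7), cursors c1@1 c3@3 c2@5, authorship .......
After op 2 (delete): buffer="zvmg" (len 4), cursors c1@0 c3@1 c2@2, authorship ....
After op 3 (insert('b')): buffer="bzbvbmg" (len 7), cursors c1@1 c3@3 c2@5, authorship 1.3.2..
After op 4 (move_left): buffer="bzbvbmg" (len 7), cursors c1@0 c3@2 c2@4, authorship 1.3.2..
After op 5 (insert('r')): buffer="rbzrbvrbmg" (len 10), cursors c1@1 c3@4 c2@7, authorship 11.33.22..
After op 6 (move_right): buffer="rbzrbvrbmg" (len 10), cursors c1@2 c3@5 c2@8, authorship 11.33.22..
After op 7 (move_right): buffer="rbzrbvrbmg" (len 10), cursors c1@3 c3@6 c2@9, authorship 11.33.22..
Authorship (.=original, N=cursor N): 1 1 . 3 3 . 2 2 . .
Index 3: author = 3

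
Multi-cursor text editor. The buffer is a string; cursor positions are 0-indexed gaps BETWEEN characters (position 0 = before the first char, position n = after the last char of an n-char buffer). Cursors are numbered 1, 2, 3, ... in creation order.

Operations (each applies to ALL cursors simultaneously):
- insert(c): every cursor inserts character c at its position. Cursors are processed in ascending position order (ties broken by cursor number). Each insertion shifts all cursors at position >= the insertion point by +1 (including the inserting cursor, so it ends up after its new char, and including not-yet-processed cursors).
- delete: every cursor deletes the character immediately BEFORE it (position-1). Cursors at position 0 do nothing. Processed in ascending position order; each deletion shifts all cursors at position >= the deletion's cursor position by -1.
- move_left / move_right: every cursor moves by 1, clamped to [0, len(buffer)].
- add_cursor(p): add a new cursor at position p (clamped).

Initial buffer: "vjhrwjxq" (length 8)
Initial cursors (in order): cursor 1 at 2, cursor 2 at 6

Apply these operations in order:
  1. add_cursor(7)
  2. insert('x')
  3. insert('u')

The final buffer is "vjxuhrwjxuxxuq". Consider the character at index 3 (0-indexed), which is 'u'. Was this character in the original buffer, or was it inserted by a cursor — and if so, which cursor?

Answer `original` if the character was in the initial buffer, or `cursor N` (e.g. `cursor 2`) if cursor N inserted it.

Answer: cursor 1

Derivation:
After op 1 (add_cursor(7)): buffer="vjhrwjxq" (len 8), cursors c1@2 c2@6 c3@7, authorship ........
After op 2 (insert('x')): buffer="vjxhrwjxxxq" (len 11), cursors c1@3 c2@8 c3@10, authorship ..1....2.3.
After op 3 (insert('u')): buffer="vjxuhrwjxuxxuq" (len 14), cursors c1@4 c2@10 c3@13, authorship ..11....22.33.
Authorship (.=original, N=cursor N): . . 1 1 . . . . 2 2 . 3 3 .
Index 3: author = 1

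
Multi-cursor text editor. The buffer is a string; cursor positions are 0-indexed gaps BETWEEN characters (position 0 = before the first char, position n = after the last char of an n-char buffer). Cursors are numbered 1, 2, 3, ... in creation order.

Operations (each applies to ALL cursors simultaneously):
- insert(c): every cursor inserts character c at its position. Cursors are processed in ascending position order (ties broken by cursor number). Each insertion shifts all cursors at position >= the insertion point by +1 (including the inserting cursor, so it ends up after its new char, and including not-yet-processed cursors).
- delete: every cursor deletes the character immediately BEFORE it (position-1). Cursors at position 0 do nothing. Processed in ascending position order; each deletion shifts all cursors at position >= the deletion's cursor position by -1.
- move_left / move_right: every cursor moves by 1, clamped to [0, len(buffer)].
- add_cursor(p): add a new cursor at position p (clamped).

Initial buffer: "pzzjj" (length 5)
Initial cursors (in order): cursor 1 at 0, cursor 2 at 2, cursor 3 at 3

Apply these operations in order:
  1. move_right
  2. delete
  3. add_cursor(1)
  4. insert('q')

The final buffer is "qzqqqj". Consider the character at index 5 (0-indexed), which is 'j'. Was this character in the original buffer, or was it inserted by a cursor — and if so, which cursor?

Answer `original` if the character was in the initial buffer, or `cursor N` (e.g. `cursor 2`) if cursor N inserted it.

After op 1 (move_right): buffer="pzzjj" (len 5), cursors c1@1 c2@3 c3@4, authorship .....
After op 2 (delete): buffer="zj" (len 2), cursors c1@0 c2@1 c3@1, authorship ..
After op 3 (add_cursor(1)): buffer="zj" (len 2), cursors c1@0 c2@1 c3@1 c4@1, authorship ..
After op 4 (insert('q')): buffer="qzqqqj" (len 6), cursors c1@1 c2@5 c3@5 c4@5, authorship 1.234.
Authorship (.=original, N=cursor N): 1 . 2 3 4 .
Index 5: author = original

Answer: original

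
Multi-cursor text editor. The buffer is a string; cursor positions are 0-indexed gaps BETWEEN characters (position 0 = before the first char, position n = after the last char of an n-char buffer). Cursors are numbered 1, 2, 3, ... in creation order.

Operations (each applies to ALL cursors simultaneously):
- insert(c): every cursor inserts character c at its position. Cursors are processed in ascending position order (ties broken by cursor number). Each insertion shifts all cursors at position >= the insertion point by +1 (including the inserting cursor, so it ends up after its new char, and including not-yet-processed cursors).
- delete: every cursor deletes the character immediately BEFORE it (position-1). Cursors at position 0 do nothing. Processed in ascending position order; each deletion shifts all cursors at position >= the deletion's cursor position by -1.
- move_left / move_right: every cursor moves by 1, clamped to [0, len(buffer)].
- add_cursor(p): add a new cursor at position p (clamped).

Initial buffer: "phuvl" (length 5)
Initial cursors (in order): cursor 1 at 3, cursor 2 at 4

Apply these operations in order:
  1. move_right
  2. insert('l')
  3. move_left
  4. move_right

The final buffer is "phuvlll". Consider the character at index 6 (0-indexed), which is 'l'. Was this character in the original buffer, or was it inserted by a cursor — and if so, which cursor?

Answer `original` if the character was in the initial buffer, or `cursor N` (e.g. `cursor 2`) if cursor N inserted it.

Answer: cursor 2

Derivation:
After op 1 (move_right): buffer="phuvl" (len 5), cursors c1@4 c2@5, authorship .....
After op 2 (insert('l')): buffer="phuvlll" (len 7), cursors c1@5 c2@7, authorship ....1.2
After op 3 (move_left): buffer="phuvlll" (len 7), cursors c1@4 c2@6, authorship ....1.2
After op 4 (move_right): buffer="phuvlll" (len 7), cursors c1@5 c2@7, authorship ....1.2
Authorship (.=original, N=cursor N): . . . . 1 . 2
Index 6: author = 2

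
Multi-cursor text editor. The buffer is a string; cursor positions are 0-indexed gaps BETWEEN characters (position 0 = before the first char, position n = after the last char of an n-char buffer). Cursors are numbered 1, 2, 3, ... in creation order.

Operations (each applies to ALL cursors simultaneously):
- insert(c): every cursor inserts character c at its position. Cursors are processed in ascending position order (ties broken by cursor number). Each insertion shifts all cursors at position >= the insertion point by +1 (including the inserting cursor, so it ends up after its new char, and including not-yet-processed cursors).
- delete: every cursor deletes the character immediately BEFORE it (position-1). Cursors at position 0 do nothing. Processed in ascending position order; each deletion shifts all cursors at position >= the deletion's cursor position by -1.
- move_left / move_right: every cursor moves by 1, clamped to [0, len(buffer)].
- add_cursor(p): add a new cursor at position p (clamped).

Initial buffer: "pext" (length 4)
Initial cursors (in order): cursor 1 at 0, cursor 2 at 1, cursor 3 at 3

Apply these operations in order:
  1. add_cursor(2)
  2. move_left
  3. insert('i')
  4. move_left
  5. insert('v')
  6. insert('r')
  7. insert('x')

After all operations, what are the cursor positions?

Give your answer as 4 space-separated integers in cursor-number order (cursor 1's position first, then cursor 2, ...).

After op 1 (add_cursor(2)): buffer="pext" (len 4), cursors c1@0 c2@1 c4@2 c3@3, authorship ....
After op 2 (move_left): buffer="pext" (len 4), cursors c1@0 c2@0 c4@1 c3@2, authorship ....
After op 3 (insert('i')): buffer="iipieixt" (len 8), cursors c1@2 c2@2 c4@4 c3@6, authorship 12.4.3..
After op 4 (move_left): buffer="iipieixt" (len 8), cursors c1@1 c2@1 c4@3 c3@5, authorship 12.4.3..
After op 5 (insert('v')): buffer="ivvipvievixt" (len 12), cursors c1@3 c2@3 c4@6 c3@9, authorship 1122.44.33..
After op 6 (insert('r')): buffer="ivvrripvrievrixt" (len 16), cursors c1@5 c2@5 c4@9 c3@13, authorship 112122.444.333..
After op 7 (insert('x')): buffer="ivvrrxxipvrxievrxixt" (len 20), cursors c1@7 c2@7 c4@12 c3@17, authorship 11212122.4444.3333..

Answer: 7 7 17 12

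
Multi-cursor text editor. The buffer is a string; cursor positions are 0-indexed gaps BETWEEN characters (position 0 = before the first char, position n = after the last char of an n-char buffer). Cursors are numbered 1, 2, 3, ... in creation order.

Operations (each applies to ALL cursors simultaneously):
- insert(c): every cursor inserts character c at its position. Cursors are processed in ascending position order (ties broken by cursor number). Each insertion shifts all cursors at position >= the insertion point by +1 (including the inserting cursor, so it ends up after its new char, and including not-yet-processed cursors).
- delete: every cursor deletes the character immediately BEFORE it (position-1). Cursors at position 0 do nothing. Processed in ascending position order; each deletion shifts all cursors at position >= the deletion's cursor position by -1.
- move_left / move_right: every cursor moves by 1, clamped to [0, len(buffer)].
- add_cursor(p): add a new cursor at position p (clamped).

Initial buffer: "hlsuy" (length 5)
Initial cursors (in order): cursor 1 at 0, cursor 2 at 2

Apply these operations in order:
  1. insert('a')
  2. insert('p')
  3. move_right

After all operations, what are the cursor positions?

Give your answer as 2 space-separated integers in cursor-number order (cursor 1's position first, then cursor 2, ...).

Answer: 3 7

Derivation:
After op 1 (insert('a')): buffer="ahlasuy" (len 7), cursors c1@1 c2@4, authorship 1..2...
After op 2 (insert('p')): buffer="aphlapsuy" (len 9), cursors c1@2 c2@6, authorship 11..22...
After op 3 (move_right): buffer="aphlapsuy" (len 9), cursors c1@3 c2@7, authorship 11..22...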